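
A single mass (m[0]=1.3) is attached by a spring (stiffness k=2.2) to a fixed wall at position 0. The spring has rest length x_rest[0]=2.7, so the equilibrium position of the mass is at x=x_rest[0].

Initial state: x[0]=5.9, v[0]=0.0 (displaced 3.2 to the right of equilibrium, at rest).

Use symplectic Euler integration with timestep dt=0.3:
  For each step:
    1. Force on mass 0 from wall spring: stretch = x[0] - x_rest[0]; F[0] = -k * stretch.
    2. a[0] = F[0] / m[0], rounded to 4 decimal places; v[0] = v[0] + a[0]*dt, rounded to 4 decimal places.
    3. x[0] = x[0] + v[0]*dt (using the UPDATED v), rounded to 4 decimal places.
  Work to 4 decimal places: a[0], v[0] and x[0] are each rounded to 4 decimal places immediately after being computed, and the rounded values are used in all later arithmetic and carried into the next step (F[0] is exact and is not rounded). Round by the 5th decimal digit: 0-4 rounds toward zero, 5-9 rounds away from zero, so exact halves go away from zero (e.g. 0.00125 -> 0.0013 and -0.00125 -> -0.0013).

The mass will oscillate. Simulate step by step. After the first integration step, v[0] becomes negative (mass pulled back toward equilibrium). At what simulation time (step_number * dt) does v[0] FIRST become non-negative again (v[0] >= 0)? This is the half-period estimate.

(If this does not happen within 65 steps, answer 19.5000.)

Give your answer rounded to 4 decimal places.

Answer: 2.4000

Derivation:
Step 0: x=[5.9000] v=[0.0000]
Step 1: x=[5.4126] v=[-1.6246]
Step 2: x=[4.5121] v=[-3.0018]
Step 3: x=[3.3356] v=[-3.9218]
Step 4: x=[2.0623] v=[-4.2445]
Step 5: x=[0.8861] v=[-3.9207]
Step 6: x=[-0.0138] v=[-2.9998]
Step 7: x=[-0.5004] v=[-1.6220]
Step 8: x=[-0.4996] v=[0.0028]
First v>=0 after going negative at step 8, time=2.4000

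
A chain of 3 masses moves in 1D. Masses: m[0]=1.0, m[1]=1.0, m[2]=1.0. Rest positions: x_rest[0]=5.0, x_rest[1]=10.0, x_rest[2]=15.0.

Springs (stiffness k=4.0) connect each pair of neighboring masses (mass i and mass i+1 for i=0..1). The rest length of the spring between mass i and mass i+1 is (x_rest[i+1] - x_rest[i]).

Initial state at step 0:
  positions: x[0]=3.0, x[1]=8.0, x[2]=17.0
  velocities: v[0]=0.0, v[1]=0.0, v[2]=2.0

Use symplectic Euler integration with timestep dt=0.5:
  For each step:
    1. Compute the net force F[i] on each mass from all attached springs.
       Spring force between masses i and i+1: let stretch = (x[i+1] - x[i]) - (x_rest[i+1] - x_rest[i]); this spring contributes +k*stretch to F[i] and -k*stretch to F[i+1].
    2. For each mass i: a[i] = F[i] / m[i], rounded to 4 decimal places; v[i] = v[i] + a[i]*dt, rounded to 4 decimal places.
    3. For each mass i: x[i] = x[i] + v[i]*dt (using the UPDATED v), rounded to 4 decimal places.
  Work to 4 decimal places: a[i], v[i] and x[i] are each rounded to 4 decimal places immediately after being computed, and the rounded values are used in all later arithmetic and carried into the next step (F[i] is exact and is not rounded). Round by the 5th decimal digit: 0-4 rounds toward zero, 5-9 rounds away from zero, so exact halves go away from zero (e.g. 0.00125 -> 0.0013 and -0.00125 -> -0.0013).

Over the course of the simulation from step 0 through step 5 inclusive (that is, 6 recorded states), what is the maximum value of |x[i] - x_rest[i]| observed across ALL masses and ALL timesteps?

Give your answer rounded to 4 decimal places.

Step 0: x=[3.0000 8.0000 17.0000] v=[0.0000 0.0000 2.0000]
Step 1: x=[3.0000 12.0000 14.0000] v=[0.0000 8.0000 -6.0000]
Step 2: x=[7.0000 9.0000 14.0000] v=[8.0000 -6.0000 0.0000]
Step 3: x=[8.0000 9.0000 14.0000] v=[2.0000 0.0000 0.0000]
Step 4: x=[5.0000 13.0000 14.0000] v=[-6.0000 8.0000 0.0000]
Step 5: x=[5.0000 10.0000 18.0000] v=[0.0000 -6.0000 8.0000]
Max displacement = 3.0000

Answer: 3.0000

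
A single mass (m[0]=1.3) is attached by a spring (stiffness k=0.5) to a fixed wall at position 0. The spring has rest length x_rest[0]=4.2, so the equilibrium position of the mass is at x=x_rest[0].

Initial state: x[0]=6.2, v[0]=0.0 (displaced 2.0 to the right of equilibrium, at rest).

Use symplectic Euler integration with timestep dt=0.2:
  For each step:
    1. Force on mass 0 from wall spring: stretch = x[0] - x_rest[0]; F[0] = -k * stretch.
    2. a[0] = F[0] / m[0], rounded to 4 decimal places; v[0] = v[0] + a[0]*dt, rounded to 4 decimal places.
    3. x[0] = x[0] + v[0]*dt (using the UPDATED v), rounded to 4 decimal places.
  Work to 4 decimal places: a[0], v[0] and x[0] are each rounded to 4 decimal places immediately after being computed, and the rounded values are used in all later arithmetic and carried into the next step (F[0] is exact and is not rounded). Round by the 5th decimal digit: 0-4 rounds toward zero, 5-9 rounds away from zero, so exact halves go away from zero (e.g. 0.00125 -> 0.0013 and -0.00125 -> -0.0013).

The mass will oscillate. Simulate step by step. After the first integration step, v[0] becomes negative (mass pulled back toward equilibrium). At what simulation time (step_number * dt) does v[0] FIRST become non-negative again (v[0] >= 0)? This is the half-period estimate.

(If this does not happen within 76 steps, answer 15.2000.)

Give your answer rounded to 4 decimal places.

Step 0: x=[6.2000] v=[0.0000]
Step 1: x=[6.1692] v=[-0.1538]
Step 2: x=[6.1081] v=[-0.3053]
Step 3: x=[6.0177] v=[-0.4521]
Step 4: x=[5.8993] v=[-0.5919]
Step 5: x=[5.7548] v=[-0.7226]
Step 6: x=[5.5864] v=[-0.8422]
Step 7: x=[5.3966] v=[-0.9488]
Step 8: x=[5.1884] v=[-1.0408]
Step 9: x=[4.9650] v=[-1.1168]
Step 10: x=[4.7299] v=[-1.1756]
Step 11: x=[4.4866] v=[-1.2164]
Step 12: x=[4.2389] v=[-1.2384]
Step 13: x=[3.9906] v=[-1.2414]
Step 14: x=[3.7455] v=[-1.2253]
Step 15: x=[3.5074] v=[-1.1903]
Step 16: x=[3.2800] v=[-1.1370]
Step 17: x=[3.0668] v=[-1.0662]
Step 18: x=[2.8710] v=[-0.9790]
Step 19: x=[2.6956] v=[-0.8768]
Step 20: x=[2.5434] v=[-0.7611]
Step 21: x=[2.4167] v=[-0.6337]
Step 22: x=[2.3174] v=[-0.4965]
Step 23: x=[2.2471] v=[-0.3517]
Step 24: x=[2.2068] v=[-0.2015]
Step 25: x=[2.1972] v=[-0.0482]
Step 26: x=[2.2184] v=[0.1059]
First v>=0 after going negative at step 26, time=5.2000

Answer: 5.2000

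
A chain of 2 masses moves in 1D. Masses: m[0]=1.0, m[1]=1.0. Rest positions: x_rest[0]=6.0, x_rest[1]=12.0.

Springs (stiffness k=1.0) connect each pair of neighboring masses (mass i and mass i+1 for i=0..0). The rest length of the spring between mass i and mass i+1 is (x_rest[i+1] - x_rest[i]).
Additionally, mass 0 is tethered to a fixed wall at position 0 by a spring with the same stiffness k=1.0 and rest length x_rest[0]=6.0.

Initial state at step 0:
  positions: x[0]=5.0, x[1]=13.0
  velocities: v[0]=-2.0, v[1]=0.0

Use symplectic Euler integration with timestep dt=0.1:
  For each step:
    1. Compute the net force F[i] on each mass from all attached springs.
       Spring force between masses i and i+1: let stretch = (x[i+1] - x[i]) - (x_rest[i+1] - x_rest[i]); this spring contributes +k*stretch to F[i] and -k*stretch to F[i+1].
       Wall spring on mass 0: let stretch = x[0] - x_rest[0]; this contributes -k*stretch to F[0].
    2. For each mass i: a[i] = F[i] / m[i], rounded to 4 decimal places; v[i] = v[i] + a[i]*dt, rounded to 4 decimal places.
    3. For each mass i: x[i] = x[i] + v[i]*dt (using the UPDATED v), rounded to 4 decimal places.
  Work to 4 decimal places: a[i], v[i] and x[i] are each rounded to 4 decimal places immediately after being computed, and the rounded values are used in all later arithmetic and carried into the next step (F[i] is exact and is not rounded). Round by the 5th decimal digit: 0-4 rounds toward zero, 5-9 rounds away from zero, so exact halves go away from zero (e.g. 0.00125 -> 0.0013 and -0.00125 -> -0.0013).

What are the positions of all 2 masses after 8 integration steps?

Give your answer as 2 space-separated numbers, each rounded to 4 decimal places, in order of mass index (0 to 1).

Answer: 4.6331 12.2258

Derivation:
Step 0: x=[5.0000 13.0000] v=[-2.0000 0.0000]
Step 1: x=[4.8300 12.9800] v=[-1.7000 -0.2000]
Step 2: x=[4.6932 12.9385] v=[-1.3680 -0.4150]
Step 3: x=[4.5919 12.8746] v=[-1.0128 -0.6395]
Step 4: x=[4.5275 12.7878] v=[-0.6437 -0.8678]
Step 5: x=[4.5005 12.6784] v=[-0.2704 -1.0938]
Step 6: x=[4.5102 12.5472] v=[0.0973 -1.3116]
Step 7: x=[4.5552 12.3957] v=[0.4500 -1.5153]
Step 8: x=[4.6331 12.2258] v=[0.7785 -1.6994]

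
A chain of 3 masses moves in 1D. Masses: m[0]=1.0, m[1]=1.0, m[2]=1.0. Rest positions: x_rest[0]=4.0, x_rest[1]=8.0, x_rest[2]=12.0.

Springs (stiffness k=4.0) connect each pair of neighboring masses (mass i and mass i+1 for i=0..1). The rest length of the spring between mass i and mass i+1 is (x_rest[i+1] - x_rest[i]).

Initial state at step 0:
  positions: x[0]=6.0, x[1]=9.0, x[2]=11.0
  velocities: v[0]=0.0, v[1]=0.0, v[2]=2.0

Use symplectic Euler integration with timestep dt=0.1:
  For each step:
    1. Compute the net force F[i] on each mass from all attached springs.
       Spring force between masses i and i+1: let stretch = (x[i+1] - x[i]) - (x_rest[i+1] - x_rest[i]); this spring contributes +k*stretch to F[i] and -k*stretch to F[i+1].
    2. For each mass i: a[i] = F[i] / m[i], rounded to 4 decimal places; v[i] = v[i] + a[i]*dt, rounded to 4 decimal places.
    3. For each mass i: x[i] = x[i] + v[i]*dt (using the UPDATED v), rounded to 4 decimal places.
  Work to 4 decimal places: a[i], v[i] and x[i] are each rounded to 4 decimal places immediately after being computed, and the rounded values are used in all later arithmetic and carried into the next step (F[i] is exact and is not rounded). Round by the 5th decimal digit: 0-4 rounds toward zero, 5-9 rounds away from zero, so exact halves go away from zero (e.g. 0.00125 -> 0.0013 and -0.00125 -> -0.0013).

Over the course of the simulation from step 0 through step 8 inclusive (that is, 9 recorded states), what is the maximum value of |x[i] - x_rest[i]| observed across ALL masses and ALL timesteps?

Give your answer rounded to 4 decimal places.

Step 0: x=[6.0000 9.0000 11.0000] v=[0.0000 0.0000 2.0000]
Step 1: x=[5.9600 8.9600 11.2800] v=[-0.4000 -0.4000 2.8000]
Step 2: x=[5.8800 8.8928 11.6272] v=[-0.8000 -0.6720 3.4720]
Step 3: x=[5.7605 8.8145 12.0250] v=[-1.1949 -0.7834 3.9782]
Step 4: x=[5.6032 8.7424 12.4544] v=[-1.5733 -0.7208 4.2940]
Step 5: x=[5.4114 8.6932 12.8953] v=[-1.9176 -0.4917 4.4092]
Step 6: x=[5.1909 8.6808 13.3281] v=[-2.2049 -0.1236 4.3284]
Step 7: x=[4.9500 8.7147 13.7351] v=[-2.4089 0.3394 4.0695]
Step 8: x=[4.6997 8.7989 14.1012] v=[-2.5030 0.8417 3.6613]
Max displacement = 2.1012

Answer: 2.1012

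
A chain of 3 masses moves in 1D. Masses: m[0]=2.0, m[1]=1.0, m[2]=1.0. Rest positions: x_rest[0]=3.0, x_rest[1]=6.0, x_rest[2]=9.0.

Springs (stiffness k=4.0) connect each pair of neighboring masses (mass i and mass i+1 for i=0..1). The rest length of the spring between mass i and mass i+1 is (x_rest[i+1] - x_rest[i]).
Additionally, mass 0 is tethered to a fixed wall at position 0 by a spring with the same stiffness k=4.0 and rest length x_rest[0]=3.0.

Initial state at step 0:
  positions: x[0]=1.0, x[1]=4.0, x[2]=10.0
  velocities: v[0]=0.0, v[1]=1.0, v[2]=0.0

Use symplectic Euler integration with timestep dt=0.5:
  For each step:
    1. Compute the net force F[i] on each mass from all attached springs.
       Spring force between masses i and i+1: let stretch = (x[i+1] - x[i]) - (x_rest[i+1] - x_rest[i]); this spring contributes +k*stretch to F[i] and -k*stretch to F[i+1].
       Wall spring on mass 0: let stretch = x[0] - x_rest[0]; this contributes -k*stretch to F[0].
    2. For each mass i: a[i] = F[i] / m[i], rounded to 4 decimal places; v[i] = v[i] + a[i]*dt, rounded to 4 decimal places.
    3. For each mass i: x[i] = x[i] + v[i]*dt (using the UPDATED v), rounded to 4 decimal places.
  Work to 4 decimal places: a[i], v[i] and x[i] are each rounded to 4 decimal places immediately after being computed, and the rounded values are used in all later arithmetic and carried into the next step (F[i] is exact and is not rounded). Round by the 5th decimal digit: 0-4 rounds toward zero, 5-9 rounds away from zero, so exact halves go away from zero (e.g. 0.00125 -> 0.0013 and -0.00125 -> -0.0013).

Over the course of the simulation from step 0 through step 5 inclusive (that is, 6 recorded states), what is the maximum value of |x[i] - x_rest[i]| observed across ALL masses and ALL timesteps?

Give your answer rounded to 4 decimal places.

Answer: 3.0000

Derivation:
Step 0: x=[1.0000 4.0000 10.0000] v=[0.0000 1.0000 0.0000]
Step 1: x=[2.0000 7.5000 7.0000] v=[2.0000 7.0000 -6.0000]
Step 2: x=[4.7500 5.0000 7.5000] v=[5.5000 -5.0000 1.0000]
Step 3: x=[5.2500 4.7500 8.5000] v=[1.0000 -0.5000 2.0000]
Step 4: x=[2.8750 8.7500 8.7500] v=[-4.7500 8.0000 0.5000]
Step 5: x=[2.0000 6.8750 12.0000] v=[-1.7500 -3.7500 6.5000]
Max displacement = 3.0000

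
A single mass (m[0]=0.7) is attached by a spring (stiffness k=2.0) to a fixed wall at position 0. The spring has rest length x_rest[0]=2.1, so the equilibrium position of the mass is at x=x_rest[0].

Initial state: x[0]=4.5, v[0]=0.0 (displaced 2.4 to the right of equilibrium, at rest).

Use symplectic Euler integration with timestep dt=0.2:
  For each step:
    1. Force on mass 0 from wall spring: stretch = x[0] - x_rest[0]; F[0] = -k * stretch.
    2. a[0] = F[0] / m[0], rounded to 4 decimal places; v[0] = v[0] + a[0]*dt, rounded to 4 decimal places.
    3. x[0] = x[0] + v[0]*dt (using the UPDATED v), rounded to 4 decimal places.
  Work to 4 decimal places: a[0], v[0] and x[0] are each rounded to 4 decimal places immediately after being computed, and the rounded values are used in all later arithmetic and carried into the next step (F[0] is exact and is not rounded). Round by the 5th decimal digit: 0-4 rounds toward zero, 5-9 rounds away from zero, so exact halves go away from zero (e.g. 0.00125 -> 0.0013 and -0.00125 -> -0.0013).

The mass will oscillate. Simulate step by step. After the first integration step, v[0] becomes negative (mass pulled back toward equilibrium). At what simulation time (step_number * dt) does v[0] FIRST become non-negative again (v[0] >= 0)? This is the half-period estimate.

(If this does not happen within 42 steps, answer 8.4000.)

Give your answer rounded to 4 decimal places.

Answer: 2.0000

Derivation:
Step 0: x=[4.5000] v=[0.0000]
Step 1: x=[4.2257] v=[-1.3714]
Step 2: x=[3.7085] v=[-2.5861]
Step 3: x=[3.0075] v=[-3.5052]
Step 4: x=[2.2027] v=[-4.0238]
Step 5: x=[1.3862] v=[-4.0825]
Step 6: x=[0.6513] v=[-3.6746]
Step 7: x=[0.0819] v=[-2.8468]
Step 8: x=[-0.2568] v=[-1.6936]
Step 9: x=[-0.3262] v=[-0.3469]
Step 10: x=[-0.1183] v=[1.0395]
First v>=0 after going negative at step 10, time=2.0000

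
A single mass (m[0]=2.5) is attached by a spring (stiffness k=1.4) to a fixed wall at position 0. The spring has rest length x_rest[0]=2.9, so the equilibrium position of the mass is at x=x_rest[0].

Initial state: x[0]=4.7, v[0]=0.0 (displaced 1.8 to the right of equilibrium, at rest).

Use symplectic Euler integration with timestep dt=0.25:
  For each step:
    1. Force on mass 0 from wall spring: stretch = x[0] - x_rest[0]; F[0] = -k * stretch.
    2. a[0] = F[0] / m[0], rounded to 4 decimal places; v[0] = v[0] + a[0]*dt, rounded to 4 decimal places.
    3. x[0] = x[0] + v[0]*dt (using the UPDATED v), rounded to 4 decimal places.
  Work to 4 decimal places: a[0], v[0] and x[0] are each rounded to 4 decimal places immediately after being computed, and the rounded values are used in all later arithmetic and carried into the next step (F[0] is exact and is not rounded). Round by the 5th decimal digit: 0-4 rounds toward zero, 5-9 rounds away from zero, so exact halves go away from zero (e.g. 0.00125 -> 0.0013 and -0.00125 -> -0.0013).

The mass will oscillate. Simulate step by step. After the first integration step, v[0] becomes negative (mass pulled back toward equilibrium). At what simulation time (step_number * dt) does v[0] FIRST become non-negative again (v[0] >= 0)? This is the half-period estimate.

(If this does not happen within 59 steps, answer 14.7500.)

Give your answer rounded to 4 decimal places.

Answer: 4.2500

Derivation:
Step 0: x=[4.7000] v=[0.0000]
Step 1: x=[4.6370] v=[-0.2520]
Step 2: x=[4.5132] v=[-0.4952]
Step 3: x=[4.3329] v=[-0.7211]
Step 4: x=[4.1025] v=[-0.9217]
Step 5: x=[3.8300] v=[-1.0901]
Step 6: x=[3.5249] v=[-1.2203]
Step 7: x=[3.1980] v=[-1.3078]
Step 8: x=[2.8606] v=[-1.3495]
Step 9: x=[2.5246] v=[-1.3440]
Step 10: x=[2.2017] v=[-1.2915]
Step 11: x=[1.9033] v=[-1.1938]
Step 12: x=[1.6397] v=[-1.0543]
Step 13: x=[1.4202] v=[-0.8779]
Step 14: x=[1.2525] v=[-0.6707]
Step 15: x=[1.1425] v=[-0.4401]
Step 16: x=[1.0940] v=[-0.1941]
Step 17: x=[1.1087] v=[0.0588]
First v>=0 after going negative at step 17, time=4.2500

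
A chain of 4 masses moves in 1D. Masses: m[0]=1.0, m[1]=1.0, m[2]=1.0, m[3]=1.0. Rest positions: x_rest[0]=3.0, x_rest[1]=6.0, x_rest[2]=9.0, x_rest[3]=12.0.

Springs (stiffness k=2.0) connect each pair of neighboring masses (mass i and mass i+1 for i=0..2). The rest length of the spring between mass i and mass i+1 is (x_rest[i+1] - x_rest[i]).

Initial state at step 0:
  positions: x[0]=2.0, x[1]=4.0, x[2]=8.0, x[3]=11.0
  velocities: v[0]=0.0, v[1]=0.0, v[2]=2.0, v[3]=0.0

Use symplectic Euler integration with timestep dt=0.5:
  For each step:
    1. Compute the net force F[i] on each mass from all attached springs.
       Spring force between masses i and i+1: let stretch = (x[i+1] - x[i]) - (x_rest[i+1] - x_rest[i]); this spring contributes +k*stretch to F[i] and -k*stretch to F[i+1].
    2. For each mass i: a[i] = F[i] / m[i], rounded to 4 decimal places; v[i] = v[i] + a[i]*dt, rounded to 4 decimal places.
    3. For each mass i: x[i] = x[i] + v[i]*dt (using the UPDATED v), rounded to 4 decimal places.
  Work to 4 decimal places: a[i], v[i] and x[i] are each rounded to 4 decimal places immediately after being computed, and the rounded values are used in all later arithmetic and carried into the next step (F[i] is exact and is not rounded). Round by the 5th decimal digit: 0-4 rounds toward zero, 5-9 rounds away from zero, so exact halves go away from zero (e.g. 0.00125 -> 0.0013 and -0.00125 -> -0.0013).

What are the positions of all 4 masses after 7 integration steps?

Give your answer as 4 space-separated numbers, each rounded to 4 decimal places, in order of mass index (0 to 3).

Answer: 3.4063 7.2813 9.2188 12.0938

Derivation:
Step 0: x=[2.0000 4.0000 8.0000 11.0000] v=[0.0000 0.0000 2.0000 0.0000]
Step 1: x=[1.5000 5.0000 8.5000 11.0000] v=[-1.0000 2.0000 1.0000 0.0000]
Step 2: x=[1.2500 6.0000 8.5000 11.2500] v=[-0.5000 2.0000 0.0000 0.5000]
Step 3: x=[1.8750 5.8750 8.6250 11.6250] v=[1.2500 -0.2500 0.2500 0.7500]
Step 4: x=[3.0000 5.1250 8.8750 12.0000] v=[2.2500 -1.5000 0.5000 0.7500]
Step 5: x=[3.6875 5.1875 8.8125 12.3125] v=[1.3750 0.1250 -0.1250 0.6250]
Step 6: x=[3.6250 6.3125 8.6875 12.3750] v=[-0.1250 2.2500 -0.2500 0.1250]
Step 7: x=[3.4063 7.2813 9.2188 12.0938] v=[-0.4375 1.9375 1.0625 -0.5625]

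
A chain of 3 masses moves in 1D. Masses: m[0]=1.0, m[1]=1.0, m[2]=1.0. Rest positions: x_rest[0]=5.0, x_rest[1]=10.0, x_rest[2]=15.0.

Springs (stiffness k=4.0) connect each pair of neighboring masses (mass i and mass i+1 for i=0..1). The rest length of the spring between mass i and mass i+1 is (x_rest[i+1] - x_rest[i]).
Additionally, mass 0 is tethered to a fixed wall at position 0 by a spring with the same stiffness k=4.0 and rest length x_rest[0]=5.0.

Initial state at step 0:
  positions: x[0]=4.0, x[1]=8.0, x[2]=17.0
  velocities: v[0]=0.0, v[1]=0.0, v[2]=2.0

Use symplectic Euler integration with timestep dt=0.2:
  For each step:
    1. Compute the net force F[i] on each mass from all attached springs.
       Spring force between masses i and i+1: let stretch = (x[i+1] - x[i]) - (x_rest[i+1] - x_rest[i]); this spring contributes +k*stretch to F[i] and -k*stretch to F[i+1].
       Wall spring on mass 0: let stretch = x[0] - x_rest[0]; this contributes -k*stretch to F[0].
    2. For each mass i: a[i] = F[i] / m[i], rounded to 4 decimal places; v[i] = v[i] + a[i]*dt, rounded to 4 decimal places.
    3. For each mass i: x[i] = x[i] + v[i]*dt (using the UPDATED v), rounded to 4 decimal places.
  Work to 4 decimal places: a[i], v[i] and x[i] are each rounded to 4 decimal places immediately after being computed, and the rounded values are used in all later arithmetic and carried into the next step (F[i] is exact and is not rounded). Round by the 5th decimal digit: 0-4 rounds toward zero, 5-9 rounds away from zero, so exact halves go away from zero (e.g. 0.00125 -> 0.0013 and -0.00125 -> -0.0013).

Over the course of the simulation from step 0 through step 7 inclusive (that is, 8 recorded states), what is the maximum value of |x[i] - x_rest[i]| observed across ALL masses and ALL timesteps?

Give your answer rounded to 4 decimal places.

Step 0: x=[4.0000 8.0000 17.0000] v=[0.0000 0.0000 2.0000]
Step 1: x=[4.0000 8.8000 16.7600] v=[0.0000 4.0000 -1.2000]
Step 2: x=[4.1280 10.1056 16.0464] v=[0.6400 6.5280 -3.5680]
Step 3: x=[4.5519 11.4053 15.1823] v=[2.1197 6.4986 -4.3206]
Step 4: x=[5.3441 12.2128 14.5139] v=[3.9609 4.0375 -3.3422]
Step 5: x=[6.3802 12.2895 14.2773] v=[5.1806 0.3834 -1.1831]
Step 6: x=[7.3410 11.7387 14.5226] v=[4.8039 -2.7538 1.2267]
Step 7: x=[7.8309 10.9297 15.1225] v=[2.4493 -4.0448 2.9996]
Max displacement = 2.8309

Answer: 2.8309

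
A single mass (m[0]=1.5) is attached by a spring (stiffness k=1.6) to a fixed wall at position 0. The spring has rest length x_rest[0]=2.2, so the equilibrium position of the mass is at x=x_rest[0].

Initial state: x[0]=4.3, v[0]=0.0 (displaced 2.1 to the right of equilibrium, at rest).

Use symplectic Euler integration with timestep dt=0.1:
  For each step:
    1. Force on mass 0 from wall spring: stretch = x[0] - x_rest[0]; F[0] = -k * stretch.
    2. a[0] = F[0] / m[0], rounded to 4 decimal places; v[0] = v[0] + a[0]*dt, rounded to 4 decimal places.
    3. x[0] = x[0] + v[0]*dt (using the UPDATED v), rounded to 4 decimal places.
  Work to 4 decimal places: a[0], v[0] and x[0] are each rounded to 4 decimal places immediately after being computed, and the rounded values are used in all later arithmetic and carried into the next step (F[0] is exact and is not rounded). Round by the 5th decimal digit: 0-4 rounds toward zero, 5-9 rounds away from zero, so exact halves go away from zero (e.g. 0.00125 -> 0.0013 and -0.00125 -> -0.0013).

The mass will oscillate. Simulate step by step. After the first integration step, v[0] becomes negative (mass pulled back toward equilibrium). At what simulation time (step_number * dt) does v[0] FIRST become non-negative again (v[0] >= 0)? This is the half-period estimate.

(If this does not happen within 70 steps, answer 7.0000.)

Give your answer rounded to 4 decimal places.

Step 0: x=[4.3000] v=[0.0000]
Step 1: x=[4.2776] v=[-0.2240]
Step 2: x=[4.2330] v=[-0.4456]
Step 3: x=[4.1668] v=[-0.6625]
Step 4: x=[4.0796] v=[-0.8723]
Step 5: x=[3.9723] v=[-1.0728]
Step 6: x=[3.8461] v=[-1.2619]
Step 7: x=[3.7024] v=[-1.4375]
Step 8: x=[3.5426] v=[-1.5978]
Step 9: x=[3.3685] v=[-1.7410]
Step 10: x=[3.1819] v=[-1.8656]
Step 11: x=[2.9849] v=[-1.9703]
Step 12: x=[2.7795] v=[-2.0540]
Step 13: x=[2.5679] v=[-2.1158]
Step 14: x=[2.3524] v=[-2.1550]
Step 15: x=[2.1353] v=[-2.1713]
Step 16: x=[1.9189] v=[-2.1644]
Step 17: x=[1.7055] v=[-2.1344]
Step 18: x=[1.4973] v=[-2.0817]
Step 19: x=[1.2966] v=[-2.0068]
Step 20: x=[1.1056] v=[-1.9104]
Step 21: x=[0.9262] v=[-1.7937]
Step 22: x=[0.7604] v=[-1.6578]
Step 23: x=[0.6100] v=[-1.5042]
Step 24: x=[0.4765] v=[-1.3346]
Step 25: x=[0.3614] v=[-1.1508]
Step 26: x=[0.2659] v=[-0.9547]
Step 27: x=[0.1911] v=[-0.7484]
Step 28: x=[0.1377] v=[-0.5341]
Step 29: x=[0.1063] v=[-0.3141]
Step 30: x=[0.0972] v=[-0.0908]
Step 31: x=[0.1106] v=[0.1335]
First v>=0 after going negative at step 31, time=3.1000

Answer: 3.1000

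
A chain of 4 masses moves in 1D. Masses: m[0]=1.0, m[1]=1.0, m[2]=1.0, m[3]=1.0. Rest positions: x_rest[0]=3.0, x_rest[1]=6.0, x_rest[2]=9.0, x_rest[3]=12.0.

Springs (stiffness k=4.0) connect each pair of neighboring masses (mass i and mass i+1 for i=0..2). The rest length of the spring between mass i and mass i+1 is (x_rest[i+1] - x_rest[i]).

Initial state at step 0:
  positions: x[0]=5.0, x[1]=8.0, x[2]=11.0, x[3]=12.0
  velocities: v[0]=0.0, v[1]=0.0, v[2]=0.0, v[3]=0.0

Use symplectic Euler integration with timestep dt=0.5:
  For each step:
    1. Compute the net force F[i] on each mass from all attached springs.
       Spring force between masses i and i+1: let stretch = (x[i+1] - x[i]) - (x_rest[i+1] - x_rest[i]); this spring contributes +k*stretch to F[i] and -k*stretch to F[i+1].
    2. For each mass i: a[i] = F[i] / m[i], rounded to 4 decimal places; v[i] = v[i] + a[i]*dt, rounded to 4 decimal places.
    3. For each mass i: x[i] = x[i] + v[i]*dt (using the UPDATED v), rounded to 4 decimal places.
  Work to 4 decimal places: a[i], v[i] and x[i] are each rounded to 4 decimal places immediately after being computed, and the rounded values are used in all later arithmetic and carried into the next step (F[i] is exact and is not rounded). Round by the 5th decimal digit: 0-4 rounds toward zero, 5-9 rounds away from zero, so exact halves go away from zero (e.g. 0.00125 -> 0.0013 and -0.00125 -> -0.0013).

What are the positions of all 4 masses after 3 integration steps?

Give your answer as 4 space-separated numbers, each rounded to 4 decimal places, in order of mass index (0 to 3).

Step 0: x=[5.0000 8.0000 11.0000 12.0000] v=[0.0000 0.0000 0.0000 0.0000]
Step 1: x=[5.0000 8.0000 9.0000 14.0000] v=[0.0000 0.0000 -4.0000 4.0000]
Step 2: x=[5.0000 6.0000 11.0000 14.0000] v=[0.0000 -4.0000 4.0000 0.0000]
Step 3: x=[3.0000 8.0000 11.0000 14.0000] v=[-4.0000 4.0000 0.0000 0.0000]

Answer: 3.0000 8.0000 11.0000 14.0000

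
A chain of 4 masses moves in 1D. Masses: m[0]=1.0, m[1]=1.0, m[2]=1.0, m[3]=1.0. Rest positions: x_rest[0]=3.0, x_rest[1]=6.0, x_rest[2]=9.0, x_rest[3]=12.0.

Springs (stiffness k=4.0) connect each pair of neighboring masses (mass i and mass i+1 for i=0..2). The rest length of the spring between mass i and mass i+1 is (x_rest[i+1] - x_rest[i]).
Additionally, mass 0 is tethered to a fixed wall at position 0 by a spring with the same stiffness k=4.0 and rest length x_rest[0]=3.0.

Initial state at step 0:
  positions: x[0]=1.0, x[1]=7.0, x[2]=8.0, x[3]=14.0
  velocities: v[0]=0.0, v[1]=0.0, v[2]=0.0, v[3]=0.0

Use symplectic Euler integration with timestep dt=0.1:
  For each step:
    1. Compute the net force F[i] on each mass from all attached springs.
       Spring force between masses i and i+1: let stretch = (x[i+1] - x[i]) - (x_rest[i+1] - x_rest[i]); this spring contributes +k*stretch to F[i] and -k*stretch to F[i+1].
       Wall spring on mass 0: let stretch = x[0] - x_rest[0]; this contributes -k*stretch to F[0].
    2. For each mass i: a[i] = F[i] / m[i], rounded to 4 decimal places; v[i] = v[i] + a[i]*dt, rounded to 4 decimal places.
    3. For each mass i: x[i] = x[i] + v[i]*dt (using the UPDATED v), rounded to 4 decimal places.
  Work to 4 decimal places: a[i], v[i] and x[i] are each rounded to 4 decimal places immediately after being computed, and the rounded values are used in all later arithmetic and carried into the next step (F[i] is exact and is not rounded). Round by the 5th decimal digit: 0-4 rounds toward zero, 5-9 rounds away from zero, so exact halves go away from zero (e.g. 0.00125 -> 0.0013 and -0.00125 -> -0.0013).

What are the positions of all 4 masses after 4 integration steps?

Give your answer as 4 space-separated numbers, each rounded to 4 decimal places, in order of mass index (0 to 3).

Answer: 2.6620 5.4479 9.5961 12.9806

Derivation:
Step 0: x=[1.0000 7.0000 8.0000 14.0000] v=[0.0000 0.0000 0.0000 0.0000]
Step 1: x=[1.2000 6.8000 8.2000 13.8800] v=[2.0000 -2.0000 2.0000 -1.2000]
Step 2: x=[1.5760 6.4320 8.5712 13.6528] v=[3.7600 -3.6800 3.7120 -2.2720]
Step 3: x=[2.0832 5.9553 9.0601 13.3423] v=[5.0720 -4.7667 4.8890 -3.1046]
Step 4: x=[2.6620 5.4479 9.5961 12.9806] v=[5.7876 -5.0736 5.3600 -3.6175]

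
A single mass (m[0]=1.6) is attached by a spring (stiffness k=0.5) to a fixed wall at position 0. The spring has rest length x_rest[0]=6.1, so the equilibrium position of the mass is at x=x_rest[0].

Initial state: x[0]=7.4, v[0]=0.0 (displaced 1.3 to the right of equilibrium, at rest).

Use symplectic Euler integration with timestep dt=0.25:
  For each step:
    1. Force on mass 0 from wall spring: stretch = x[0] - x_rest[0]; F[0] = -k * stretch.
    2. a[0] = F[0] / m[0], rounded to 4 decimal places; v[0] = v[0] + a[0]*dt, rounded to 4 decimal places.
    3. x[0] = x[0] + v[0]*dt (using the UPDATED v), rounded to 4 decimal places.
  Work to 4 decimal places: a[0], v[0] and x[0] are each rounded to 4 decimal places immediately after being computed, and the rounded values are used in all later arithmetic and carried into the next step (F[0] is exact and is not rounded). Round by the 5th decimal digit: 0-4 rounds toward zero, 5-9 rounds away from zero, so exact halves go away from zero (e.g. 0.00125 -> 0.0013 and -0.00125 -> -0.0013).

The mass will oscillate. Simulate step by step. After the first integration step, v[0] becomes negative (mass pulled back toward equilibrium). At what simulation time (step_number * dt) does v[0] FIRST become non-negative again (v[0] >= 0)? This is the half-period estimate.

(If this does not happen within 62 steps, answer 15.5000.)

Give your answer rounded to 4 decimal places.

Step 0: x=[7.4000] v=[0.0000]
Step 1: x=[7.3746] v=[-0.1016]
Step 2: x=[7.3243] v=[-0.2012]
Step 3: x=[7.2501] v=[-0.2969]
Step 4: x=[7.1534] v=[-0.3868]
Step 5: x=[7.0361] v=[-0.4691]
Step 6: x=[6.9006] v=[-0.5422]
Step 7: x=[6.7494] v=[-0.6048]
Step 8: x=[6.5855] v=[-0.6555]
Step 9: x=[6.4122] v=[-0.6934]
Step 10: x=[6.2328] v=[-0.7178]
Step 11: x=[6.0508] v=[-0.7282]
Step 12: x=[5.8697] v=[-0.7244]
Step 13: x=[5.6931] v=[-0.7064]
Step 14: x=[5.5245] v=[-0.6746]
Step 15: x=[5.3671] v=[-0.6297]
Step 16: x=[5.2240] v=[-0.5725]
Step 17: x=[5.0980] v=[-0.5041]
Step 18: x=[4.9916] v=[-0.4258]
Step 19: x=[4.9068] v=[-0.3392]
Step 20: x=[4.8453] v=[-0.2460]
Step 21: x=[4.8083] v=[-0.1480]
Step 22: x=[4.7965] v=[-0.0471]
Step 23: x=[4.8102] v=[0.0547]
First v>=0 after going negative at step 23, time=5.7500

Answer: 5.7500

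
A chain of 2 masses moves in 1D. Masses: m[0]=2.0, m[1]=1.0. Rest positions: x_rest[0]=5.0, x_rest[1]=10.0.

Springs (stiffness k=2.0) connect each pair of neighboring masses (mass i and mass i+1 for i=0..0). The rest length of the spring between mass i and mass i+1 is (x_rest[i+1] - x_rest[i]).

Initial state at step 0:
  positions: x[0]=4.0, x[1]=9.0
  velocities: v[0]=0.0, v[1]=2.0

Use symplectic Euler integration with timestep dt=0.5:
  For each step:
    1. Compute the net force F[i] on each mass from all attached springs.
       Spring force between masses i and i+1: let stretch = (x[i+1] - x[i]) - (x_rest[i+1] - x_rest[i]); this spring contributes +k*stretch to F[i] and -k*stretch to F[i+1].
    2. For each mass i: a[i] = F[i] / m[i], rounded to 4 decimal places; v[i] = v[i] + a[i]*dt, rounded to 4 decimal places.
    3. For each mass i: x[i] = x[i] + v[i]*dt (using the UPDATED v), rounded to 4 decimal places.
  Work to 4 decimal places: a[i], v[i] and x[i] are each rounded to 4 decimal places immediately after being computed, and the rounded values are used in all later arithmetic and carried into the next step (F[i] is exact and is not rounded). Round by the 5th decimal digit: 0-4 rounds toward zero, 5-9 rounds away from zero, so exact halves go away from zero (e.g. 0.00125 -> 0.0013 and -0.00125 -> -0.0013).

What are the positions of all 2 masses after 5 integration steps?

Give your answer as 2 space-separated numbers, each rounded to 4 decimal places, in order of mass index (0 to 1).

Answer: 6.0822 9.8360

Derivation:
Step 0: x=[4.0000 9.0000] v=[0.0000 2.0000]
Step 1: x=[4.0000 10.0000] v=[0.0000 2.0000]
Step 2: x=[4.2500 10.5000] v=[0.5000 1.0000]
Step 3: x=[4.8125 10.3750] v=[1.1250 -0.2500]
Step 4: x=[5.5157 9.9688] v=[1.4063 -0.8125]
Step 5: x=[6.0822 9.8360] v=[1.1329 -0.2656]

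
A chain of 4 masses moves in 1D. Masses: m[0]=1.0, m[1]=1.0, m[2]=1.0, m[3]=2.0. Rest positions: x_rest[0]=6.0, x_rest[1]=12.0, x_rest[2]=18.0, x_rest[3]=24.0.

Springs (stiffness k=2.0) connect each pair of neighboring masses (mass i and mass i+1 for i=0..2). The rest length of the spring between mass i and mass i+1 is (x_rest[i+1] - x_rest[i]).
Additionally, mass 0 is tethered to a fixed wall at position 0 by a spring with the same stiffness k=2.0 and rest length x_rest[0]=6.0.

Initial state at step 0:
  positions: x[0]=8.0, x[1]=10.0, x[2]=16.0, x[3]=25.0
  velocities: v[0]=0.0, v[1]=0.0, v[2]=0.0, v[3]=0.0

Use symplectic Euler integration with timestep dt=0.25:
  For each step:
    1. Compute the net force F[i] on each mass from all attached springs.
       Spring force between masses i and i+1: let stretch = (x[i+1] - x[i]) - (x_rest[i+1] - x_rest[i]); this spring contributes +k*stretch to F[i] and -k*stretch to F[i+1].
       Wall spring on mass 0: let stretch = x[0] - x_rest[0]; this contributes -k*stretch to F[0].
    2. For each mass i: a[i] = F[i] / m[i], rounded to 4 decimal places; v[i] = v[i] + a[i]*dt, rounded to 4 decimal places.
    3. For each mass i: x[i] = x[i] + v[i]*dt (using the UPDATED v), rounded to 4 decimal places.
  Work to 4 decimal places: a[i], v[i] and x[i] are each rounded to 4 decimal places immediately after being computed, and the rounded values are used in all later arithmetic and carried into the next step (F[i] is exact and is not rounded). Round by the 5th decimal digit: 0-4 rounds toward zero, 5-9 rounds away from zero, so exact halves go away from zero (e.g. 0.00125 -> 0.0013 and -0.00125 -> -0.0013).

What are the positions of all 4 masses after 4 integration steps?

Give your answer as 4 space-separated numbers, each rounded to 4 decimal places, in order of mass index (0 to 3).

Step 0: x=[8.0000 10.0000 16.0000 25.0000] v=[0.0000 0.0000 0.0000 0.0000]
Step 1: x=[7.2500 10.5000 16.3750 24.8125] v=[-3.0000 2.0000 1.5000 -0.7500]
Step 2: x=[6.0000 11.3281 17.0703 24.4727] v=[-5.0000 3.3125 2.7813 -1.3594]
Step 3: x=[4.6660 12.2080 17.9732 24.0452] v=[-5.3360 3.5196 3.6114 -1.7100]
Step 4: x=[3.6915 12.8658 18.9144 23.6132] v=[-3.8980 2.6312 3.7648 -1.7280]

Answer: 3.6915 12.8658 18.9144 23.6132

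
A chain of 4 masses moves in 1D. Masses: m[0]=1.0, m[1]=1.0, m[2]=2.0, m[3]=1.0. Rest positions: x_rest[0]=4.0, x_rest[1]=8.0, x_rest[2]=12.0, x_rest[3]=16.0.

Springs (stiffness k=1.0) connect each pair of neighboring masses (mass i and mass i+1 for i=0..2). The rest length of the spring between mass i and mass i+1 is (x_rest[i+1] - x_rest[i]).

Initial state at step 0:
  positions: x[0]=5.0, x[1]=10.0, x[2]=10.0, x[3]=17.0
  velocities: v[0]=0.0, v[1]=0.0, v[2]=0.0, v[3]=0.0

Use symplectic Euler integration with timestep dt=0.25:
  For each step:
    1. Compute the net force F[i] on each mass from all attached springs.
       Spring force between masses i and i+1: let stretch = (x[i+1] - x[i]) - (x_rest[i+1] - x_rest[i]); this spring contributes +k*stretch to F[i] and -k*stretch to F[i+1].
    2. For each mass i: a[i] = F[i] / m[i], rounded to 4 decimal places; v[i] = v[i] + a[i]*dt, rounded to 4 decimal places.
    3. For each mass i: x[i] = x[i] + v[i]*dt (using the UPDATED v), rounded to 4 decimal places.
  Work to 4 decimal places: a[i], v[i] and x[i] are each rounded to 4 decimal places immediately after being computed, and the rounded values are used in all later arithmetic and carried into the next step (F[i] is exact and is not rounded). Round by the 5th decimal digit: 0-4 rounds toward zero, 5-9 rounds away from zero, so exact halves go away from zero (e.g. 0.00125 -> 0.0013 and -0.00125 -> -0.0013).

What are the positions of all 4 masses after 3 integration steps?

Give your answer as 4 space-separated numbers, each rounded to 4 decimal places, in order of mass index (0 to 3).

Answer: 5.2629 8.3979 11.1705 15.9986

Derivation:
Step 0: x=[5.0000 10.0000 10.0000 17.0000] v=[0.0000 0.0000 0.0000 0.0000]
Step 1: x=[5.0625 9.6875 10.2188 16.8125] v=[0.2500 -1.2500 0.8750 -0.7500]
Step 2: x=[5.1641 9.1192 10.6270 16.4629] v=[0.4063 -2.2734 1.6328 -1.3984]
Step 3: x=[5.2629 8.3979 11.1705 15.9986] v=[0.3951 -2.8852 2.1738 -1.8574]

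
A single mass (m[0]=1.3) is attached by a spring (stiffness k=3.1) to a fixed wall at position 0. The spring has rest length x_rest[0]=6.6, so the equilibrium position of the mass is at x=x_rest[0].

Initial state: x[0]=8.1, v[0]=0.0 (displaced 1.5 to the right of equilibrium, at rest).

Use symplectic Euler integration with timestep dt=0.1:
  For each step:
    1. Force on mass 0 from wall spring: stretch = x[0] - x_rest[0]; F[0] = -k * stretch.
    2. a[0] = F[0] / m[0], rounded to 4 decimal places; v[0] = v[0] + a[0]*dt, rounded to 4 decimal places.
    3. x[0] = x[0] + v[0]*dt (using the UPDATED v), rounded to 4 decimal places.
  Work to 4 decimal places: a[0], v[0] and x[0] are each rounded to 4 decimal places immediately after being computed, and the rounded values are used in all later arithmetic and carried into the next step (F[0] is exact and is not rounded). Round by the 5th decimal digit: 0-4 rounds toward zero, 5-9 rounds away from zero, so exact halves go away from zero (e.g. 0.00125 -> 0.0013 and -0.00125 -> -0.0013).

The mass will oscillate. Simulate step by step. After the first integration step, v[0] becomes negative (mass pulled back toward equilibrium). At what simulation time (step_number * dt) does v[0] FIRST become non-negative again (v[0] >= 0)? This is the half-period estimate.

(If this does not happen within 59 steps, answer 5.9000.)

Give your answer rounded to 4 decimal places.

Answer: 2.1000

Derivation:
Step 0: x=[8.1000] v=[0.0000]
Step 1: x=[8.0642] v=[-0.3577]
Step 2: x=[7.9935] v=[-0.7069]
Step 3: x=[7.8896] v=[-1.0392]
Step 4: x=[7.7549] v=[-1.3467]
Step 5: x=[7.5927] v=[-1.6221]
Step 6: x=[7.4068] v=[-1.8588]
Step 7: x=[7.2017] v=[-2.0512]
Step 8: x=[6.9822] v=[-2.1947]
Step 9: x=[6.7536] v=[-2.2858]
Step 10: x=[6.5214] v=[-2.3224]
Step 11: x=[6.2910] v=[-2.3037]
Step 12: x=[6.0680] v=[-2.2300]
Step 13: x=[5.8577] v=[-2.1031]
Step 14: x=[5.6651] v=[-1.9261]
Step 15: x=[5.4948] v=[-1.7032]
Step 16: x=[5.3508] v=[-1.4397]
Step 17: x=[5.2366] v=[-1.1418]
Step 18: x=[5.1549] v=[-0.8167]
Step 19: x=[5.1077] v=[-0.4721]
Step 20: x=[5.0961] v=[-0.1162]
Step 21: x=[5.1203] v=[0.2424]
First v>=0 after going negative at step 21, time=2.1000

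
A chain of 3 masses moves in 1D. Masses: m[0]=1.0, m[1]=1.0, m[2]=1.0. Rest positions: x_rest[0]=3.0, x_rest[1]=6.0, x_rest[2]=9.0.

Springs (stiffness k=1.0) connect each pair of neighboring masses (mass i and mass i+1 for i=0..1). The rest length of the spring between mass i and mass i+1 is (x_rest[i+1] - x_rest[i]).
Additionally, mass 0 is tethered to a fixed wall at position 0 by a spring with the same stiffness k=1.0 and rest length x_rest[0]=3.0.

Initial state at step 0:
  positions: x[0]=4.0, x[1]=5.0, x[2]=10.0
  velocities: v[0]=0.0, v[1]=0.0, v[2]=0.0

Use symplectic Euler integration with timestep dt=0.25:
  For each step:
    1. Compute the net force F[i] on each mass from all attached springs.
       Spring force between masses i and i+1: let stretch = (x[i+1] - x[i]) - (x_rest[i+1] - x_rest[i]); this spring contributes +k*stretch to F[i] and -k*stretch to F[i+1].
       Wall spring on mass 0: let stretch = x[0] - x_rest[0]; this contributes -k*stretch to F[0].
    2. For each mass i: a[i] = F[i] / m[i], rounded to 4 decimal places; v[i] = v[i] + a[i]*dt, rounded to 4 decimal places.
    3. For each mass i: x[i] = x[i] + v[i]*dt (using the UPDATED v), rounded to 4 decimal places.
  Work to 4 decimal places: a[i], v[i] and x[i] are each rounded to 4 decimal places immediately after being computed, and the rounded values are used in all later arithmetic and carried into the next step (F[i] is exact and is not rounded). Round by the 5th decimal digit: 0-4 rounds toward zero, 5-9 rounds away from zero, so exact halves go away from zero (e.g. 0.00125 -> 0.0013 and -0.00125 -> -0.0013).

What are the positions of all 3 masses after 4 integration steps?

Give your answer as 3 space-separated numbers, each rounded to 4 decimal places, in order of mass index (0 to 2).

Step 0: x=[4.0000 5.0000 10.0000] v=[0.0000 0.0000 0.0000]
Step 1: x=[3.8125 5.2500 9.8750] v=[-0.7500 1.0000 -0.5000]
Step 2: x=[3.4766 5.6992 9.6484] v=[-1.3438 1.7969 -0.9063]
Step 3: x=[3.0623 6.2564 9.3625] v=[-1.6573 2.2286 -1.1436]
Step 4: x=[2.6562 6.8081 9.0700] v=[-1.6244 2.2066 -1.1701]

Answer: 2.6562 6.8081 9.0700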